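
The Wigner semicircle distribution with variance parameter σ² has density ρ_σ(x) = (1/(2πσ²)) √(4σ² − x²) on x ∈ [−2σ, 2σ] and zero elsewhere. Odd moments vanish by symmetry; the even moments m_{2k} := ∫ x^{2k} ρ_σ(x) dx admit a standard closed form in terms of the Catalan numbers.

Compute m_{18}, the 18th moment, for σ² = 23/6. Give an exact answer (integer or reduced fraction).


By the scaled semicircle moment identity, m_{2k} = σ^{2k} · C_k with k = 9.
C_9 = (1/(k+1)) · C(2k, k) = (1/10) · C(18, 9) = (1/10) · 48620 = 4862.
σ^{2k} = (σ²)^k = (23/6)^9 = 1801152661463/10077696.

Therefore m_{18} = σ^{18} · C_9 = (1801152661463/10077696) · 4862 = 4378602120016553/5038848.


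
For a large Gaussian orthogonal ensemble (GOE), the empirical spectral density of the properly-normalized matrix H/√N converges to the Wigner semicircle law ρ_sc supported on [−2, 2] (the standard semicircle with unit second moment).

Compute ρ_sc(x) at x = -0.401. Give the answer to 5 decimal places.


ρ_sc(x) = (1/(2π)) √(4 − x²). With x = -0.401:
  4 − x² = 4 − (-0.401)² = 4 − 0.160801 = 3.839199.
  √(4 − x²) = 1.959387.
  1/(2π) = 0.159155.
  ρ_sc(-0.401) = 0.159155 · 1.959387 = 0.311846.

Rounded to 5 decimal places: ρ_sc(-0.401) ≈ 0.31185.


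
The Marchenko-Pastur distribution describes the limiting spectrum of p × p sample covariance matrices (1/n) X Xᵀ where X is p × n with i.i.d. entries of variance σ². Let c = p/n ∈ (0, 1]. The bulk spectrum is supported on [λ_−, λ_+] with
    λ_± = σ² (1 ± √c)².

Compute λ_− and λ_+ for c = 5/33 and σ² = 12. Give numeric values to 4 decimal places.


c = 5/33 = 0.151515; √c = 0.389249.
λ_− = σ² (1 − √c)² = 12 · (1 − 0.389249)² = 12 · (0.610751)² = 4.476194.
λ_+ = σ² (1 + √c)² = 12 · (1 + 0.389249)² = 12 · (1.389249)² = 23.160169.

Rounded to 4 decimal places: λ_− ≈ 4.4762, λ_+ ≈ 23.1602.


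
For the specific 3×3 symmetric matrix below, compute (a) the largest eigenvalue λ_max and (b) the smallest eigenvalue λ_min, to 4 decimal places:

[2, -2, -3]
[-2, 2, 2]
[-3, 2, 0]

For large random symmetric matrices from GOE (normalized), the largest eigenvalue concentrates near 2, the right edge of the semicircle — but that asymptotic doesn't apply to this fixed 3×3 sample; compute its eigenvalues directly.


Since M is real symmetric, all three eigenvalues are real; they are the roots of det(λI − M) = λ³ − (tr M) λ² + s λ − det M, where s is the sum of the principal 2×2 minors.
tr M = 2 + 2 + 0 = 4.
s = (2·2 − (-2)²) + (2·0 − (-3)²) + (2·0 − 2²) = 0 + (-9) + (-4) = -13.
det M (expand along row 1) = 2·(-4) − (-2)·6 + (-3)·2 = -2.
Characteristic polynomial: λ³ − 4λ² − 13λ + 2 = 0.
Substitute λ = y + (tr M)/3 = y + 1.333333 to remove the quadratic term: y³ + p·y + q = 0 with p = s − (tr M)²/3 = -18.333333 and q = −2(tr M)³/27 + (tr M)·s/3 − det M = -20.074074.
Three real roots ⇒ use the trigonometric (Viète) form: r = 2√(−p/3) = 4.944132, φ = arccos(3q/(p·r)) = arccos(0.664393) = 0.844115 rad.
y_k = r·cos(φ/3 − 2πk/3) for k = 0, 1, 2 gives y = 4.749707, -1.185927, -3.563780.
λ_k = y_k + 1.333333 gives λ = 6.0830, 0.1474, -2.2304 (check: the sum is 4.0000 = tr M).

Hence λ_max = 6.0830 and λ_min = -2.2304.


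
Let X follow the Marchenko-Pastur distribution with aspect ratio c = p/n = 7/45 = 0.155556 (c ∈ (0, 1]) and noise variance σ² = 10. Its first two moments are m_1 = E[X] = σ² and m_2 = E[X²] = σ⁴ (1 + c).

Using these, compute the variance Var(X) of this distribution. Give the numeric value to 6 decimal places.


m_1 = E[X] = σ² = 10, so m_1² = 100.
m_2 = E[X²] = σ⁴ (1 + c) = 100 · (1 + 0.155556) = 100 · 1.155556 = 115.555556.
(Note m_2 − m_1² simplifies to c · σ⁴ = 0.155556 · 100.)

Var(X) = m_2 − m_1² = 115.555556 − 100 = 15.555556.


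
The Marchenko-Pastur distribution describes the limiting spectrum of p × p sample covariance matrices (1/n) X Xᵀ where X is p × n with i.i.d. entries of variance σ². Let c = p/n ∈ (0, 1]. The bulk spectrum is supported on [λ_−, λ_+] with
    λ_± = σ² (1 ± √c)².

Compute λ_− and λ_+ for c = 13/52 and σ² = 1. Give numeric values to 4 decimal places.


c = 13/52 = 0.250000; √c = 0.500000.
λ_− = σ² (1 − √c)² = 1 · (1 − 0.500000)² = 1 · (0.500000)² = 0.250000.
λ_+ = σ² (1 + √c)² = 1 · (1 + 0.500000)² = 1 · (1.500000)² = 2.250000.

Rounded to 4 decimal places: λ_− ≈ 0.2500, λ_+ ≈ 2.2500.


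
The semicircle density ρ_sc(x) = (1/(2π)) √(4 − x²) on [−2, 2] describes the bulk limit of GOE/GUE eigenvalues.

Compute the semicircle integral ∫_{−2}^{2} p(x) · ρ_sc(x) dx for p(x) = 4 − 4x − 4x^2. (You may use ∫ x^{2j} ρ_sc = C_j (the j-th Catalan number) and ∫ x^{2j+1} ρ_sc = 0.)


Write p(x) = Σ a_i x^i, split into monomials and integrate each against ρ_sc separately.
Using ∫ x^{2j} ρ_sc = C_j = (1/(j+1)) C(2j, j) (Catalan numbers) and ∫ x^{2j+1} ρ_sc = 0 (odd monomials vanish by symmetry):
  i = 0 (even): a_0 · C_{0} = 4 · 1 = 4
  i = 1 (odd): ∫ x^1 ρ_sc = 0 (vanishes)
  i = 2 (even): a_2 · C_{1} = -4 · 1 = -4

Summing the contributions: ∫_{−2}^{2} p(x) ρ_sc(x) dx = 4 + (-4) = 0.


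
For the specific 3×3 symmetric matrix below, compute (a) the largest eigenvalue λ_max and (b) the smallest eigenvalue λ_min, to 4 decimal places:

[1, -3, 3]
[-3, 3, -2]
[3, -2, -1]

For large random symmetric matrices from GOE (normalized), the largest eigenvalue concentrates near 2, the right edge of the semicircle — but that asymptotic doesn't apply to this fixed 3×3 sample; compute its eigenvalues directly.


Since M is real symmetric, all three eigenvalues are real; they are the roots of det(λI − M) = λ³ − (tr M) λ² + s λ − det M, where s is the sum of the principal 2×2 minors.
tr M = 1 + 3 + (-1) = 3.
s = (1·3 − (-3)²) + (1·(-1) − 3²) + (3·(-1) − (-2)²) = -6 + (-10) + (-7) = -23.
det M (expand along row 1) = 1·(-7) − (-3)·9 + 3·(-3) = 11.
Characteristic polynomial: λ³ − 3λ² − 23λ − 11 = 0.
Substitute λ = y + (tr M)/3 = y + 1.000000 to remove the quadratic term: y³ + p·y + q = 0 with p = s − (tr M)²/3 = -26.000000 and q = −2(tr M)³/27 + (tr M)·s/3 − det M = -36.000000.
Three real roots ⇒ use the trigonometric (Viète) form: r = 2√(−p/3) = 5.887841, φ = arccos(3q/(p·r)) = arccos(0.705496) = 0.787674 rad.
y_k = r·cos(φ/3 − 2πk/3) for k = 0, 1, 2 gives y = 5.686060, -1.519570, -4.166489.
λ_k = y_k + 1.000000 gives λ = 6.6861, -0.5196, -3.1665 (check: the sum is 3.0000 = tr M).

Hence λ_max = 6.6861 and λ_min = -3.1665.


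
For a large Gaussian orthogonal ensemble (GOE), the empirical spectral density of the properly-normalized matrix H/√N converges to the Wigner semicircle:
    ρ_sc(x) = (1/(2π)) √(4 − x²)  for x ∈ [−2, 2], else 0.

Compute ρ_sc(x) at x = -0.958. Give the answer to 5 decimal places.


ρ_sc(x) = (1/(2π)) √(4 − x²). With x = -0.958:
  4 − x² = 4 − (-0.958)² = 4 − 0.917764 = 3.082236.
  √(4 − x²) = 1.755630.
  1/(2π) = 0.159155.
  ρ_sc(-0.958) = 0.159155 · 1.755630 = 0.279417.

Rounded to 5 decimal places: ρ_sc(-0.958) ≈ 0.27942.


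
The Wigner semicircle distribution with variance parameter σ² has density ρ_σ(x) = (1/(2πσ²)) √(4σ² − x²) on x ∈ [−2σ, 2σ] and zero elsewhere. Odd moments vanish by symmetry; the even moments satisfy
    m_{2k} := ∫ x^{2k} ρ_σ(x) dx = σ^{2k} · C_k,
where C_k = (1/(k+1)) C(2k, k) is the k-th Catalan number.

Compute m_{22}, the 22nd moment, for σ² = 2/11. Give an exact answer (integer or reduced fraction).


By the scaled semicircle moment identity, m_{2k} = σ^{2k} · C_k with k = 11.
C_11 = (1/(k+1)) · C(2k, k) = (1/12) · C(22, 11) = (1/12) · 705432 = 58786.
σ^{2k} = (σ²)^k = (2/11)^11 = 2048/285311670611.

Therefore m_{22} = σ^{22} · C_11 = (2048/285311670611) · 58786 = 120393728/285311670611.


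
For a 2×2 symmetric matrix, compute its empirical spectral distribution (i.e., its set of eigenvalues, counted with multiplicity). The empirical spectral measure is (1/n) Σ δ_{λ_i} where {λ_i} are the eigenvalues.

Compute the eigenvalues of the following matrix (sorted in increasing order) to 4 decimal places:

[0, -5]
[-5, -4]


Since M is real symmetric, both eigenvalues are real; they are the roots of det(λI − M) = λ² − (tr M) λ + det M.
tr M = 0 + (-4) = -4.
det M = 0·(-4) − (-5)² = 0 − 25 = -25.
Characteristic polynomial: λ² + 4λ − 25 = 0.
Discriminant Δ = (tr M)² − 4·det M = 16 − (-100) = 116; √Δ = 10.770330.
λ = (tr M ± √Δ)/2 = (-4 ± 10.770330)/2, giving (tr M − √Δ)/2 = -7.3852 and (tr M + √Δ)/2 = 3.3852.

Eigenvalues sorted in increasing order: [-7.3852, 3.3852].


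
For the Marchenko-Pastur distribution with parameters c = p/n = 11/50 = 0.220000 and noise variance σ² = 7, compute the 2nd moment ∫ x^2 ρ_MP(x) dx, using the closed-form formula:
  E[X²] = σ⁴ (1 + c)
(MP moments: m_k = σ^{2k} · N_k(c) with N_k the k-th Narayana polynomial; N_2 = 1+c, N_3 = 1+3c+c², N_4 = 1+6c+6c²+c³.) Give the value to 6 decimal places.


E[X²] = σ⁴ (1 + c) (second MP moment). With σ² = 7 (so σ⁴ = 49) and c = 11/50 = 0.220000: E[X²] = 49 · (1 + 0.220000) = 49 · 1.220000.

So E[X^2] = 59.780000.


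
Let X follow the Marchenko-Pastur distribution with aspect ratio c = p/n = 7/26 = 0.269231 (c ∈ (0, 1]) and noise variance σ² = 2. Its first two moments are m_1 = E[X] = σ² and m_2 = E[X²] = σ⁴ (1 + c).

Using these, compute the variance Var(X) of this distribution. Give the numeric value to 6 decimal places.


m_1 = E[X] = σ² = 2, so m_1² = 4.
m_2 = E[X²] = σ⁴ (1 + c) = 4 · (1 + 0.269231) = 4 · 1.269231 = 5.076923.
(Note m_2 − m_1² simplifies to c · σ⁴ = 0.269231 · 4.)

Var(X) = m_2 − m_1² = 5.076923 − 4 = 1.076923.


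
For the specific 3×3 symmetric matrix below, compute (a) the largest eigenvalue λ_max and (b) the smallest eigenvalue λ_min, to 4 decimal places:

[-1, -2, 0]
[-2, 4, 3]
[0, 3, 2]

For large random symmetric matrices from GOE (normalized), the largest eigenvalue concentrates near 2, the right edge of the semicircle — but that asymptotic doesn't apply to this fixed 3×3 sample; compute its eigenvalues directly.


Since M is real symmetric, all three eigenvalues are real; they are the roots of det(λI − M) = λ³ − (tr M) λ² + s λ − det M, where s is the sum of the principal 2×2 minors.
tr M = -1 + 4 + 2 = 5.
s = ((-1)·4 − (-2)²) + ((-1)·2 − 0²) + (4·2 − 3²) = -8 + (-2) + (-1) = -11.
det M (expand along row 1) = (-1)·(-1) − (-2)·(-4) + 0·(-6) = -7.
Characteristic polynomial: λ³ − 5λ² − 11λ + 7 = 0.
Substitute λ = y + (tr M)/3 = y + 1.666667 to remove the quadratic term: y³ + p·y + q = 0 with p = s − (tr M)²/3 = -19.333333 and q = −2(tr M)³/27 + (tr M)·s/3 − det M = -20.592593.
Three real roots ⇒ use the trigonometric (Viète) form: r = 2√(−p/3) = 5.077182, φ = arccos(3q/(p·r)) = arccos(0.629365) = 0.890060 rad.
y_k = r·cos(φ/3 − 2πk/3) for k = 0, 1, 2 gives y = 4.855362, -1.142213, -3.713149.
λ_k = y_k + 1.666667 gives λ = 6.5220, 0.5245, -2.0465 (check: the sum is 5.0000 = tr M).

Hence λ_max = 6.5220 and λ_min = -2.0465.


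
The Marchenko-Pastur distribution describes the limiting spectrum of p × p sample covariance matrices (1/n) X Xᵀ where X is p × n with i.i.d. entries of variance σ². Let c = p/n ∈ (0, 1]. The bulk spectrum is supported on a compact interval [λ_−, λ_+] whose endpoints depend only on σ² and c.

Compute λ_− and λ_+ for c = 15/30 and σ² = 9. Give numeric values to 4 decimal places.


c = 15/30 = 0.500000; √c = 0.707107.
λ_− = σ² (1 − √c)² = 9 · (1 − 0.707107)² = 9 · (0.292893)² = 0.772078.
λ_+ = σ² (1 + √c)² = 9 · (1 + 0.707107)² = 9 · (1.707107)² = 26.227922.

Rounded to 4 decimal places: λ_− ≈ 0.7721, λ_+ ≈ 26.2279.


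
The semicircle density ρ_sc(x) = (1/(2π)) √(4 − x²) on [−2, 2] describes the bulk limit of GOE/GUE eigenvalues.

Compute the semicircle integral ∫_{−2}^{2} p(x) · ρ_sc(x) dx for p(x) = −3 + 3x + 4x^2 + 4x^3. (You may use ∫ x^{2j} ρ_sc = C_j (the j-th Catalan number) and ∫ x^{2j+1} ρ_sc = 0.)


Write p(x) = Σ a_i x^i, split into monomials and integrate each against ρ_sc separately.
Using ∫ x^{2j} ρ_sc = C_j = (1/(j+1)) C(2j, j) (Catalan numbers) and ∫ x^{2j+1} ρ_sc = 0 (odd monomials vanish by symmetry):
  i = 0 (even): a_0 · C_{0} = -3 · 1 = -3
  i = 1 (odd): ∫ x^1 ρ_sc = 0 (vanishes)
  i = 2 (even): a_2 · C_{1} = 4 · 1 = 4
  i = 3 (odd): ∫ x^3 ρ_sc = 0 (vanishes)

Summing the contributions: ∫_{−2}^{2} p(x) ρ_sc(x) dx = (-3) + 4 = 1.


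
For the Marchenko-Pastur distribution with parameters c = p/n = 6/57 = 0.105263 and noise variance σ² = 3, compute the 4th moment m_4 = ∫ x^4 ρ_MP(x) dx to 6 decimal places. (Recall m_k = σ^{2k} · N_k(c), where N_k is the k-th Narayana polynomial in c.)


E[X⁴] = σ⁸ (1 + 6c + 6c² + c³) (fourth MP moment). With σ² = 3 (so σ⁸ = 81) and c = 6/57 = 0.105263: E[X⁴] = 81 · (1 + 6·0.105263 + 6·(0.105263)² + (0.105263)³) = 81 · 1.699227.

So E[X^4] = 137.637411.


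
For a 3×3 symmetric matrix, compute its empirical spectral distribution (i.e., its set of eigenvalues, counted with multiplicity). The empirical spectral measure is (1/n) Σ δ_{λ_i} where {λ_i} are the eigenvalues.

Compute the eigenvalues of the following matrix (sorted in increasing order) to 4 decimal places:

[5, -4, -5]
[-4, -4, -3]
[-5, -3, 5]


Since M is real symmetric, all three eigenvalues are real; they are the roots of det(λI − M) = λ³ − (tr M) λ² + s λ − det M, where s is the sum of the principal 2×2 minors.
tr M = 5 + (-4) + 5 = 6.
s = (5·(-4) − (-4)²) + (5·5 − (-5)²) + ((-4)·5 − (-3)²) = -36 + 0 + (-29) = -65.
det M (expand along row 1) = 5·(-29) − (-4)·(-35) + (-5)·(-8) = -245.
Characteristic polynomial: λ³ − 6λ² − 65λ + 245 = 0.
Substitute λ = y + (tr M)/3 = y + 2.000000 to remove the quadratic term: y³ + p·y + q = 0 with p = s − (tr M)²/3 = -77.000000 and q = −2(tr M)³/27 + (tr M)·s/3 − det M = 99.000000.
Three real roots ⇒ use the trigonometric (Viète) form: r = 2√(−p/3) = 10.132456, φ = arccos(3q/(p·r)) = arccos(-0.380672) = 1.961319 rad.
y_k = r·cos(φ/3 − 2πk/3) for k = 0, 1, 2 gives y = 8.043090, 1.315264, -9.358354.
λ_k = y_k + 2.000000 gives λ = 10.0431, 3.3153, -7.3584 (check: the sum is 6.0000 = tr M).

Eigenvalues sorted in increasing order: [-7.3584, 3.3153, 10.0431].


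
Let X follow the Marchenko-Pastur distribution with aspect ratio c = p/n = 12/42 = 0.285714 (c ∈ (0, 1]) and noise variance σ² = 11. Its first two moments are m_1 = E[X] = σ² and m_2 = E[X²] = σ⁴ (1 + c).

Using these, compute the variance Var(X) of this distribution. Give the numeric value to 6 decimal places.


m_1 = E[X] = σ² = 11, so m_1² = 121.
m_2 = E[X²] = σ⁴ (1 + c) = 121 · (1 + 0.285714) = 121 · 1.285714 = 155.571429.
(Note m_2 − m_1² simplifies to c · σ⁴ = 0.285714 · 121.)

Var(X) = m_2 − m_1² = 155.571429 − 121 = 34.571429.


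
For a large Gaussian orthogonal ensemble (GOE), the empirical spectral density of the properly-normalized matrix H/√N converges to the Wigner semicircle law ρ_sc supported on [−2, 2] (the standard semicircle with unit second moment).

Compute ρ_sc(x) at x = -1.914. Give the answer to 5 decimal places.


ρ_sc(x) = (1/(2π)) √(4 − x²). With x = -1.914:
  4 − x² = 4 − (-1.914)² = 4 − 3.663396 = 0.336604.
  √(4 − x²) = 0.580176.
  1/(2π) = 0.159155.
  ρ_sc(-1.914) = 0.159155 · 0.580176 = 0.092338.

Rounded to 5 decimal places: ρ_sc(-1.914) ≈ 0.09234.


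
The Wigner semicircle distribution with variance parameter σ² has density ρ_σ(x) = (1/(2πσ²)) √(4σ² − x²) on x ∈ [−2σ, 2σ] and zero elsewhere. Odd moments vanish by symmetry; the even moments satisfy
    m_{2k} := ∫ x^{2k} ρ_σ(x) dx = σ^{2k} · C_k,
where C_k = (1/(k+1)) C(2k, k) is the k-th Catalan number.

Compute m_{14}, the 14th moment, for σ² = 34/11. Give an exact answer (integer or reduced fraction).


By the scaled semicircle moment identity, m_{2k} = σ^{2k} · C_k with k = 7.
C_7 = (1/(k+1)) · C(2k, k) = (1/8) · C(14, 7) = (1/8) · 3432 = 429.
σ^{2k} = (σ²)^k = (34/11)^7 = 52523350144/19487171.

Therefore m_{14} = σ^{14} · C_7 = (52523350144/19487171) · 429 = 2048410655616/1771561.


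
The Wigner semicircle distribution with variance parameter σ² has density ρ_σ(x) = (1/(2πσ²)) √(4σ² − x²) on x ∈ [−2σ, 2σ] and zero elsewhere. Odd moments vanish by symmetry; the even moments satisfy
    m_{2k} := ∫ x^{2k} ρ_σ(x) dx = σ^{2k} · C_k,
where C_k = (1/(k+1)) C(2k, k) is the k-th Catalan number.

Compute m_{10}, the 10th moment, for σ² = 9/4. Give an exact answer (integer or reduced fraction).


By the scaled semicircle moment identity, m_{2k} = σ^{2k} · C_k with k = 5.
C_5 = (1/(k+1)) · C(2k, k) = (1/6) · C(10, 5) = (1/6) · 252 = 42.
σ^{2k} = (σ²)^k = (9/4)^5 = 59049/1024.

Therefore m_{10} = σ^{10} · C_5 = (59049/1024) · 42 = 1240029/512.


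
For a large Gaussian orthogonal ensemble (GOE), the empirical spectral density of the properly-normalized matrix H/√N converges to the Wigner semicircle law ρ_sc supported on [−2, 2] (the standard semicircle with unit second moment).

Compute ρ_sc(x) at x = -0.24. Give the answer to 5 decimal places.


ρ_sc(x) = (1/(2π)) √(4 − x²). With x = -0.24:
  4 − x² = 4 − (-0.24)² = 4 − 0.057600 = 3.942400.
  √(4 − x²) = 1.985548.
  1/(2π) = 0.159155.
  ρ_sc(-0.24) = 0.159155 · 1.985548 = 0.316010.

Rounded to 5 decimal places: ρ_sc(-0.24) ≈ 0.31601.


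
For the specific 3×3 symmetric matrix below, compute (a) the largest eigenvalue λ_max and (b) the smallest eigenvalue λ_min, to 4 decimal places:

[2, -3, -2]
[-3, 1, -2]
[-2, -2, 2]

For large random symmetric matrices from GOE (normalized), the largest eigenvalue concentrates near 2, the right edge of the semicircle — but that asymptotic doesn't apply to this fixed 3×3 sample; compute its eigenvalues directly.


Since M is real symmetric, all three eigenvalues are real; they are the roots of det(λI − M) = λ³ − (tr M) λ² + s λ − det M, where s is the sum of the principal 2×2 minors.
tr M = 2 + 1 + 2 = 5.
s = (2·1 − (-3)²) + (2·2 − (-2)²) + (1·2 − (-2)²) = -7 + 0 + (-2) = -9.
det M (expand along row 1) = 2·(-2) − (-3)·(-10) + (-2)·8 = -50.
Characteristic polynomial: λ³ − 5λ² − 9λ + 50 = 0.
Substitute λ = y + (tr M)/3 = y + 1.666667 to remove the quadratic term: y³ + p·y + q = 0 with p = s − (tr M)²/3 = -17.333333 and q = −2(tr M)³/27 + (tr M)·s/3 − det M = 25.740741.
Three real roots ⇒ use the trigonometric (Viète) form: r = 2√(−p/3) = 4.807402, φ = arccos(3q/(p·r)) = arccos(-0.926723) = 2.756391 rad.
y_k = r·cos(φ/3 − 2πk/3) for k = 0, 1, 2 gives y = 2.917020, 1.850807, -4.767827.
λ_k = y_k + 1.666667 gives λ = 4.5837, 3.5175, -3.1012 (check: the sum is 5.0000 = tr M).

Hence λ_max = 4.5837 and λ_min = -3.1012.


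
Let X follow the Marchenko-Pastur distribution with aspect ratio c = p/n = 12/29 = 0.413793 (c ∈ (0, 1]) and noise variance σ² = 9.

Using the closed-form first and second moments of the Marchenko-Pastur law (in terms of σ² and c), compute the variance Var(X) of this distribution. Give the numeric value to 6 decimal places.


Recall the MP moments m_1 = E[X] = σ² and m_2 = E[X²] = σ⁴ (1 + c).
m_1 = E[X] = σ² = 9, so m_1² = 81.
m_2 = E[X²] = σ⁴ (1 + c) = 81 · (1 + 0.413793) = 81 · 1.413793 = 114.517241.
(Note m_2 − m_1² simplifies to c · σ⁴ = 0.413793 · 81.)

Var(X) = m_2 − m_1² = 114.517241 − 81 = 33.517241.


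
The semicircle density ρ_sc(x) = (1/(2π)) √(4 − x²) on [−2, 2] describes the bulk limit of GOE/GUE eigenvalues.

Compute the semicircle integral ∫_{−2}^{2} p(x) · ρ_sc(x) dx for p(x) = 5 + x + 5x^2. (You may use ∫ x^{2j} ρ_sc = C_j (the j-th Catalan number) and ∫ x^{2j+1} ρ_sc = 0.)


Write p(x) = Σ a_i x^i, split into monomials and integrate each against ρ_sc separately.
Using ∫ x^{2j} ρ_sc = C_j = (1/(j+1)) C(2j, j) (Catalan numbers) and ∫ x^{2j+1} ρ_sc = 0 (odd monomials vanish by symmetry):
  i = 0 (even): a_0 · C_{0} = 5 · 1 = 5
  i = 1 (odd): ∫ x^1 ρ_sc = 0 (vanishes)
  i = 2 (even): a_2 · C_{1} = 5 · 1 = 5

Summing the contributions: ∫_{−2}^{2} p(x) ρ_sc(x) dx = 5 + 5 = 10.


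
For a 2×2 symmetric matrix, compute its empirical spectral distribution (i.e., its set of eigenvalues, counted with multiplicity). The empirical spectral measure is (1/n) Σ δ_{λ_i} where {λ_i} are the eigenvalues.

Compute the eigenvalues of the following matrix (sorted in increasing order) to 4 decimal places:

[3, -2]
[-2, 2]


Since M is real symmetric, both eigenvalues are real; they are the roots of det(λI − M) = λ² − (tr M) λ + det M.
tr M = 3 + 2 = 5.
det M = 3·2 − (-2)² = 6 − 4 = 2.
Characteristic polynomial: λ² − 5λ + 2 = 0.
Discriminant Δ = (tr M)² − 4·det M = 25 − 8 = 17; √Δ = 4.123106.
λ = (tr M ± √Δ)/2 = (5 ± 4.123106)/2, giving (tr M − √Δ)/2 = 0.4384 and (tr M + √Δ)/2 = 4.5616.

Eigenvalues sorted in increasing order: [0.4384, 4.5616].


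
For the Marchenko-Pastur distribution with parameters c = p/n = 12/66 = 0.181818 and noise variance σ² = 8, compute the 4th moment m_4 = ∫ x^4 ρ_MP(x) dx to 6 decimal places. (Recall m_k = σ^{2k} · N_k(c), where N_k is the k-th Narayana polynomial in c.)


E[X⁴] = σ⁸ (1 + 6c + 6c² + c³) (fourth MP moment). With σ² = 8 (so σ⁸ = 4096) and c = 12/66 = 0.181818: E[X⁴] = 4096 · (1 + 6·0.181818 + 6·(0.181818)² + (0.181818)³) = 4096 · 2.295267.

So E[X^4] = 9401.412472.


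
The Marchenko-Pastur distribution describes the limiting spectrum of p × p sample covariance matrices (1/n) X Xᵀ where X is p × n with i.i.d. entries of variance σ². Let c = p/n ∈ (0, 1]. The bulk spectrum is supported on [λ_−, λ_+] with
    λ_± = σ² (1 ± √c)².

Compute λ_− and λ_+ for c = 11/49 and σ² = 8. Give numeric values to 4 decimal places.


c = 11/49 = 0.224490; √c = 0.473804.
λ_− = σ² (1 − √c)² = 8 · (1 − 0.473804)² = 8 · (0.526196)² = 2.215062.
λ_+ = σ² (1 + √c)² = 8 · (1 + 0.473804)² = 8 · (1.473804)² = 17.376775.

Rounded to 4 decimal places: λ_− ≈ 2.2151, λ_+ ≈ 17.3768.


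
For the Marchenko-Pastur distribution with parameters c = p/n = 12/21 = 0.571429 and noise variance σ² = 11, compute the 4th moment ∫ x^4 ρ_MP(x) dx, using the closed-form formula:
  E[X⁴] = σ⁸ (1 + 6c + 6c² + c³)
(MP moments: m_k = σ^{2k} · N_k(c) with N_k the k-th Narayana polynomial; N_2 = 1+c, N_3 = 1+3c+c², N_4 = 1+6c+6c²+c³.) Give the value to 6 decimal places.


E[X⁴] = σ⁸ (1 + 6c + 6c² + c³) (fourth MP moment). With σ² = 11 (so σ⁸ = 14641) and c = 12/21 = 0.571429: E[X⁴] = 14641 · (1 + 6·0.571429 + 6·(0.571429)² + (0.571429)³) = 14641 · 6.574344.

So E[X^4] = 96254.970845.


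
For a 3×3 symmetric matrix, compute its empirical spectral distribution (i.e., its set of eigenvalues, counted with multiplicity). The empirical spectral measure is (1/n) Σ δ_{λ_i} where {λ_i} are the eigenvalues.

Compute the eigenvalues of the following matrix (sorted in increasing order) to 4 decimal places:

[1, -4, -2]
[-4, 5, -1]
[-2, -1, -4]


Since M is real symmetric, all three eigenvalues are real; they are the roots of det(λI − M) = λ³ − (tr M) λ² + s λ − det M, where s is the sum of the principal 2×2 minors.
tr M = 1 + 5 + (-4) = 2.
s = (1·5 − (-4)²) + (1·(-4) − (-2)²) + (5·(-4) − (-1)²) = -11 + (-8) + (-21) = -40.
det M (expand along row 1) = 1·(-21) − (-4)·14 + (-2)·14 = 7.
Characteristic polynomial: λ³ − 2λ² − 40λ − 7 = 0.
Substitute λ = y + (tr M)/3 = y + 0.666667 to remove the quadratic term: y³ + p·y + q = 0 with p = s − (tr M)²/3 = -41.333333 and q = −2(tr M)³/27 + (tr M)·s/3 − det M = -34.259259.
Three real roots ⇒ use the trigonometric (Viète) form: r = 2√(−p/3) = 7.423686, φ = arccos(3q/(p·r)) = arccos(0.334949) = 1.229245 rad.
y_k = r·cos(φ/3 − 2πk/3) for k = 0, 1, 2 gives y = 6.809162, -0.843366, -5.965796.
λ_k = y_k + 0.666667 gives λ = 7.4758, -0.1767, -5.2991 (check: the sum is 2.0000 = tr M).

Eigenvalues sorted in increasing order: [-5.2991, -0.1767, 7.4758].


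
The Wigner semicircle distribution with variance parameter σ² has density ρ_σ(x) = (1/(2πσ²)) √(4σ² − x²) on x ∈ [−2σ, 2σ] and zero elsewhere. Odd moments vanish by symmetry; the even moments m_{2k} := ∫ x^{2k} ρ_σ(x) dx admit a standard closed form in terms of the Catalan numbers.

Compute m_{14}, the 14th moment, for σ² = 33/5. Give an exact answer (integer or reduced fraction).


By the scaled semicircle moment identity, m_{2k} = σ^{2k} · C_k with k = 7.
C_7 = (1/(k+1)) · C(2k, k) = (1/8) · C(14, 7) = (1/8) · 3432 = 429.
σ^{2k} = (σ²)^k = (33/5)^7 = 42618442977/78125.

Therefore m_{14} = σ^{14} · C_7 = (42618442977/78125) · 429 = 18283312037133/78125.


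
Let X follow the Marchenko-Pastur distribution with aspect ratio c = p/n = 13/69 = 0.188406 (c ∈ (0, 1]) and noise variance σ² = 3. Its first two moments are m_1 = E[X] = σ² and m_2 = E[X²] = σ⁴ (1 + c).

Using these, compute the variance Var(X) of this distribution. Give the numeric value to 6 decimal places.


m_1 = E[X] = σ² = 3, so m_1² = 9.
m_2 = E[X²] = σ⁴ (1 + c) = 9 · (1 + 0.188406) = 9 · 1.188406 = 10.695652.
(Note m_2 − m_1² simplifies to c · σ⁴ = 0.188406 · 9.)

Var(X) = m_2 − m_1² = 10.695652 − 9 = 1.695652.


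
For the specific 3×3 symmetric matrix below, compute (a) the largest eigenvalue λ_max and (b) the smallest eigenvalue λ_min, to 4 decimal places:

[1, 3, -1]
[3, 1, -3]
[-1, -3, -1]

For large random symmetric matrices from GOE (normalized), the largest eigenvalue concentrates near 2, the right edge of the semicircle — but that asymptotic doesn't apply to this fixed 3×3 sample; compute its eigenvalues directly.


Since M is real symmetric, all three eigenvalues are real; they are the roots of det(λI − M) = λ³ − (tr M) λ² + s λ − det M, where s is the sum of the principal 2×2 minors.
tr M = 1 + 1 + (-1) = 1.
s = (1·1 − 3²) + (1·(-1) − (-1)²) + (1·(-1) − (-3)²) = -8 + (-2) + (-10) = -20.
det M (expand along row 1) = 1·(-10) − 3·(-6) + (-1)·(-8) = 16.
Characteristic polynomial: λ³ − λ² − 20λ − 16 = 0.
Substitute λ = y + (tr M)/3 = y + 0.333333 to remove the quadratic term: y³ + p·y + q = 0 with p = s − (tr M)²/3 = -20.333333 and q = −2(tr M)³/27 + (tr M)·s/3 − det M = -22.740741.
Three real roots ⇒ use the trigonometric (Viète) form: r = 2√(−p/3) = 5.206833, φ = arccos(3q/(p·r)) = arccos(0.644382) = 0.870581 rad.
y_k = r·cos(φ/3 − 2πk/3) for k = 0, 1, 2 gives y = 4.989127, -1.204297, -3.784831.
λ_k = y_k + 0.333333 gives λ = 5.3225, -0.8710, -3.4515 (check: the sum is 1.0000 = tr M).

Hence λ_max = 5.3225 and λ_min = -3.4515.


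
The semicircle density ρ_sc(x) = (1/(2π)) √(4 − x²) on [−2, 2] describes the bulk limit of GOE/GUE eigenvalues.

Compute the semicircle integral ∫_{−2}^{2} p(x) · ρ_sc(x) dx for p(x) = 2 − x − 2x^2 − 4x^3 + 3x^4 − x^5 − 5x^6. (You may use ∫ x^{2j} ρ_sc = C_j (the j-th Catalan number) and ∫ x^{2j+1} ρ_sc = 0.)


Write p(x) = Σ a_i x^i, split into monomials and integrate each against ρ_sc separately.
Using ∫ x^{2j} ρ_sc = C_j = (1/(j+1)) C(2j, j) (Catalan numbers) and ∫ x^{2j+1} ρ_sc = 0 (odd monomials vanish by symmetry):
  i = 0 (even): a_0 · C_{0} = 2 · 1 = 2
  i = 1 (odd): ∫ x^1 ρ_sc = 0 (vanishes)
  i = 2 (even): a_2 · C_{1} = -2 · 1 = -2
  i = 3 (odd): ∫ x^3 ρ_sc = 0 (vanishes)
  i = 4 (even): a_4 · C_{2} = 3 · 2 = 6
  i = 5 (odd): ∫ x^5 ρ_sc = 0 (vanishes)
  i = 6 (even): a_6 · C_{3} = -5 · 5 = -25

Summing the contributions: ∫_{−2}^{2} p(x) ρ_sc(x) dx = 2 + (-2) + 6 + (-25) = -19.


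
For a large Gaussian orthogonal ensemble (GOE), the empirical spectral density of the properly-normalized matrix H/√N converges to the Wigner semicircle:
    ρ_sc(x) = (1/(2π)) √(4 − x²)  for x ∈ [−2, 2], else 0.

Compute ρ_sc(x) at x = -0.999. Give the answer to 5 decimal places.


ρ_sc(x) = (1/(2π)) √(4 − x²). With x = -0.999:
  4 − x² = 4 − (-0.999)² = 4 − 0.998001 = 3.001999.
  √(4 − x²) = 1.732628.
  1/(2π) = 0.159155.
  ρ_sc(-0.999) = 0.159155 · 1.732628 = 0.275756.

Rounded to 5 decimal places: ρ_sc(-0.999) ≈ 0.27576.


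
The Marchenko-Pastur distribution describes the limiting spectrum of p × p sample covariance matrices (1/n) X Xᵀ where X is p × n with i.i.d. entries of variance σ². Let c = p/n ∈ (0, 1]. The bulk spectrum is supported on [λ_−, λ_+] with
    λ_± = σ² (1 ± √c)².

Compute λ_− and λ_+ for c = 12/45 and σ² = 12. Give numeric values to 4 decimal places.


c = 12/45 = 0.266667; √c = 0.516398.
λ_− = σ² (1 − √c)² = 12 · (1 − 0.516398)² = 12 · (0.483602)² = 2.806453.
λ_+ = σ² (1 + √c)² = 12 · (1 + 0.516398)² = 12 · (1.516398)² = 27.593547.

Rounded to 4 decimal places: λ_− ≈ 2.8065, λ_+ ≈ 27.5935.


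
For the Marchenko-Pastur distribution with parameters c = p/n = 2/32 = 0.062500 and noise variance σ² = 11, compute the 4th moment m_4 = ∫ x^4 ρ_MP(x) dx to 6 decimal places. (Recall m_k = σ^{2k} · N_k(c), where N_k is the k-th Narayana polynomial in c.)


E[X⁴] = σ⁸ (1 + 6c + 6c² + c³) (fourth MP moment). With σ² = 11 (so σ⁸ = 14641) and c = 2/32 = 0.062500: E[X⁴] = 14641 · (1 + 6·0.062500 + 6·(0.062500)² + (0.062500)³) = 14641 · 1.398682.

So E[X^4] = 20478.097900.


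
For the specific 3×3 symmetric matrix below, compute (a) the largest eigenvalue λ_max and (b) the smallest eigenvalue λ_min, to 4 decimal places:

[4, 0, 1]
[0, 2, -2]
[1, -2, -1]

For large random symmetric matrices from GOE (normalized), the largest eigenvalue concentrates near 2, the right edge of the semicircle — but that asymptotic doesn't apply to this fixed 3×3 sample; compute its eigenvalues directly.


Since M is real symmetric, all three eigenvalues are real; they are the roots of det(λI − M) = λ³ − (tr M) λ² + s λ − det M, where s is the sum of the principal 2×2 minors.
tr M = 4 + 2 + (-1) = 5.
s = (4·2 − 0²) + (4·(-1) − 1²) + (2·(-1) − (-2)²) = 8 + (-5) + (-6) = -3.
det M (expand along row 1) = 4·(-6) − 0·2 + 1·(-2) = -26.
Characteristic polynomial: λ³ − 5λ² − 3λ + 26 = 0.
Substitute λ = y + (tr M)/3 = y + 1.666667 to remove the quadratic term: y³ + p·y + q = 0 with p = s − (tr M)²/3 = -11.333333 and q = −2(tr M)³/27 + (tr M)·s/3 − det M = 11.740741.
Three real roots ⇒ use the trigonometric (Viète) form: r = 2√(−p/3) = 3.887301, φ = arccos(3q/(p·r)) = arccos(-0.799486) = 2.497235 rad.
y_k = r·cos(φ/3 − 2πk/3) for k = 0, 1, 2 gives y = 2.616519, 1.181460, -3.797979.
λ_k = y_k + 1.666667 gives λ = 4.2832, 2.8481, -2.1313 (check: the sum is 5.0000 = tr M).

Hence λ_max = 4.2832 and λ_min = -2.1313.


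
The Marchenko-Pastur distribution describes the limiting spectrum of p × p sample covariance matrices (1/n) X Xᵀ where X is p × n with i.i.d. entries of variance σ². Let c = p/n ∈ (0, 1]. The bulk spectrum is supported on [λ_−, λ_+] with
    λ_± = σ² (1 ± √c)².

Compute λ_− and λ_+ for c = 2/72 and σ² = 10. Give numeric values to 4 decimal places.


c = 2/72 = 0.027778; √c = 0.166667.
λ_− = σ² (1 − √c)² = 10 · (1 − 0.166667)² = 10 · (0.833333)² = 6.944444.
λ_+ = σ² (1 + √c)² = 10 · (1 + 0.166667)² = 10 · (1.166667)² = 13.611111.

Rounded to 4 decimal places: λ_− ≈ 6.9444, λ_+ ≈ 13.6111.


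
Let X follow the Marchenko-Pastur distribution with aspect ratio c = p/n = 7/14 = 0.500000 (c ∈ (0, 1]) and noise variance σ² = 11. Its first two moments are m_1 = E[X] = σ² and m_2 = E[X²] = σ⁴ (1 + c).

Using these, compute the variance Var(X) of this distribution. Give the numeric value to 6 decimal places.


m_1 = E[X] = σ² = 11, so m_1² = 121.
m_2 = E[X²] = σ⁴ (1 + c) = 121 · (1 + 0.500000) = 121 · 1.500000 = 181.500000.
(Note m_2 − m_1² simplifies to c · σ⁴ = 0.500000 · 121.)

Var(X) = m_2 − m_1² = 181.500000 − 121 = 60.500000.


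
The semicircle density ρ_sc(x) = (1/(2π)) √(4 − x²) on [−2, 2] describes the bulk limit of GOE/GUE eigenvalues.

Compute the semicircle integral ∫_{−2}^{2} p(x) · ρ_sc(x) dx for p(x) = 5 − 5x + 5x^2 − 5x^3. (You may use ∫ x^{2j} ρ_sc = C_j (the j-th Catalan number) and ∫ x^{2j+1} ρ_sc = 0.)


Write p(x) = Σ a_i x^i, split into monomials and integrate each against ρ_sc separately.
Using ∫ x^{2j} ρ_sc = C_j = (1/(j+1)) C(2j, j) (Catalan numbers) and ∫ x^{2j+1} ρ_sc = 0 (odd monomials vanish by symmetry):
  i = 0 (even): a_0 · C_{0} = 5 · 1 = 5
  i = 1 (odd): ∫ x^1 ρ_sc = 0 (vanishes)
  i = 2 (even): a_2 · C_{1} = 5 · 1 = 5
  i = 3 (odd): ∫ x^3 ρ_sc = 0 (vanishes)

Summing the contributions: ∫_{−2}^{2} p(x) ρ_sc(x) dx = 5 + 5 = 10.


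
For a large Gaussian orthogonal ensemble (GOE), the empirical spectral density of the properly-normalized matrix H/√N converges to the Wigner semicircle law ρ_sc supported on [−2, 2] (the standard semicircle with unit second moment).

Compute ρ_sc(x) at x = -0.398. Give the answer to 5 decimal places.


ρ_sc(x) = (1/(2π)) √(4 − x²). With x = -0.398:
  4 − x² = 4 − (-0.398)² = 4 − 0.158404 = 3.841596.
  √(4 − x²) = 1.959999.
  1/(2π) = 0.159155.
  ρ_sc(-0.398) = 0.159155 · 1.959999 = 0.311944.

Rounded to 5 decimal places: ρ_sc(-0.398) ≈ 0.31194.


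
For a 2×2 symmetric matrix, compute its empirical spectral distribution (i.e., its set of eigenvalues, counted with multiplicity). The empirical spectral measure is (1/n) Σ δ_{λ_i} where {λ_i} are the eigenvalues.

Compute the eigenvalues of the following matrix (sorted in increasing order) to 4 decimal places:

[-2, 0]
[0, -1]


Since M is real symmetric, both eigenvalues are real; they are the roots of det(λI − M) = λ² − (tr M) λ + det M.
tr M = -2 + (-1) = -3.
det M = (-2)·(-1) − 0² = 2 − 0 = 2.
Characteristic polynomial: λ² + 3λ + 2 = 0.
Discriminant Δ = (tr M)² − 4·det M = 9 − 8 = 1; √Δ = 1.000000.
λ = (tr M ± √Δ)/2 = (-3 ± 1.000000)/2, giving (tr M − √Δ)/2 = -2.0000 and (tr M + √Δ)/2 = -1.0000.

Eigenvalues sorted in increasing order: [-2.0000, -1.0000].


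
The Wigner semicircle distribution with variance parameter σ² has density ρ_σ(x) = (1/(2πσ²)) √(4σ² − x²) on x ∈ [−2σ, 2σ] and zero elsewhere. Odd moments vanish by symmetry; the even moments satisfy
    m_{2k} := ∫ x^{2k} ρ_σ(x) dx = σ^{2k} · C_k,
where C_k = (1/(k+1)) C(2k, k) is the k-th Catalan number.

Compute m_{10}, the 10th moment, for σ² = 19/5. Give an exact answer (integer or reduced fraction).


By the scaled semicircle moment identity, m_{2k} = σ^{2k} · C_k with k = 5.
C_5 = (1/(k+1)) · C(2k, k) = (1/6) · C(10, 5) = (1/6) · 252 = 42.
σ^{2k} = (σ²)^k = (19/5)^5 = 2476099/3125.

Therefore m_{10} = σ^{10} · C_5 = (2476099/3125) · 42 = 103996158/3125.


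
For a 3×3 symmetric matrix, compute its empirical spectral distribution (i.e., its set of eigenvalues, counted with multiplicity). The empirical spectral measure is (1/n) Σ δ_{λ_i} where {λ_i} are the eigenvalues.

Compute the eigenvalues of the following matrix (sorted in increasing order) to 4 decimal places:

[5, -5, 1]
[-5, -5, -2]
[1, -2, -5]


Since M is real symmetric, all three eigenvalues are real; they are the roots of det(λI − M) = λ³ − (tr M) λ² + s λ − det M, where s is the sum of the principal 2×2 minors.
tr M = 5 + (-5) + (-5) = -5.
s = (5·(-5) − (-5)²) + (5·(-5) − 1²) + ((-5)·(-5) − (-2)²) = -50 + (-26) + 21 = -55.
det M (expand along row 1) = 5·21 − (-5)·27 + 1·15 = 255.
Characteristic polynomial: λ³ + 5λ² − 55λ − 255 = 0.
Substitute λ = y + (tr M)/3 = y − 1.666667 to remove the quadratic term: y³ + p·y + q = 0 with p = s − (tr M)²/3 = -63.333333 and q = −2(tr M)³/27 + (tr M)·s/3 − det M = -154.074074.
Three real roots ⇒ use the trigonometric (Viète) form: r = 2√(−p/3) = 9.189366, φ = arccos(3q/(p·r)) = arccos(0.794206) = 0.653097 rad.
y_k = r·cos(φ/3 − 2πk/3) for k = 0, 1, 2 gives y = 8.972469, -2.767389, -6.205080.
λ_k = y_k − 1.666667 gives λ = 7.3058, -4.4341, -7.8717 (check: the sum is -5.0000 = tr M).

Eigenvalues sorted in increasing order: [-7.8717, -4.4341, 7.3058].


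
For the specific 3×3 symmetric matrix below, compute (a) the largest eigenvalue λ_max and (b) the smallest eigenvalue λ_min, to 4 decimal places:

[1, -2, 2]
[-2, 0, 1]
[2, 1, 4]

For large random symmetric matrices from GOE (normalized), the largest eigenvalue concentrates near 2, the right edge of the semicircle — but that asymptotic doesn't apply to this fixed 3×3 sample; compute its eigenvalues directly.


Since M is real symmetric, all three eigenvalues are real; they are the roots of det(λI − M) = λ³ − (tr M) λ² + s λ − det M, where s is the sum of the principal 2×2 minors.
tr M = 1 + 0 + 4 = 5.
s = (1·0 − (-2)²) + (1·4 − 2²) + (0·4 − 1²) = -4 + 0 + (-1) = -5.
det M (expand along row 1) = 1·(-1) − (-2)·(-10) + 2·(-2) = -25.
Characteristic polynomial: λ³ − 5λ² − 5λ + 25 = 0.
Substitute λ = y + (tr M)/3 = y + 1.666667 to remove the quadratic term: y³ + p·y + q = 0 with p = s − (tr M)²/3 = -13.333333 and q = −2(tr M)³/27 + (tr M)·s/3 − det M = 7.407407.
Three real roots ⇒ use the trigonometric (Viète) form: r = 2√(−p/3) = 4.216370, φ = arccos(3q/(p·r)) = arccos(-0.395285) = 1.977174 rad.
y_k = r·cos(φ/3 − 2πk/3) for k = 0, 1, 2 gives y = 3.333333, 0.569401, -3.902735.
λ_k = y_k + 1.666667 gives λ = 5.0000, 2.2361, -2.2361 (check: the sum is 5.0000 = tr M).

Hence λ_max = 5.0000 and λ_min = -2.2361.


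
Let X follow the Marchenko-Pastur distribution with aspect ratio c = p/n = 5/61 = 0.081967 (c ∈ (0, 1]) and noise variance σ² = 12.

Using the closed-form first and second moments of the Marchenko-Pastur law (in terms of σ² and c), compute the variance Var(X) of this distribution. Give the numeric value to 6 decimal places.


Recall the MP moments m_1 = E[X] = σ² and m_2 = E[X²] = σ⁴ (1 + c).
m_1 = E[X] = σ² = 12, so m_1² = 144.
m_2 = E[X²] = σ⁴ (1 + c) = 144 · (1 + 0.081967) = 144 · 1.081967 = 155.803279.
(Note m_2 − m_1² simplifies to c · σ⁴ = 0.081967 · 144.)

Var(X) = m_2 − m_1² = 155.803279 − 144 = 11.803279.


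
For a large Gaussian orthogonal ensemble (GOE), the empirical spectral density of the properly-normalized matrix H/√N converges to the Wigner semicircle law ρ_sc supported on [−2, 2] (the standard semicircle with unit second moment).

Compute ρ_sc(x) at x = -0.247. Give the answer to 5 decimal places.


ρ_sc(x) = (1/(2π)) √(4 − x²). With x = -0.247:
  4 − x² = 4 − (-0.247)² = 4 − 0.061009 = 3.938991.
  √(4 − x²) = 1.984689.
  1/(2π) = 0.159155.
  ρ_sc(-0.247) = 0.159155 · 1.984689 = 0.315873.

Rounded to 5 decimal places: ρ_sc(-0.247) ≈ 0.31587.


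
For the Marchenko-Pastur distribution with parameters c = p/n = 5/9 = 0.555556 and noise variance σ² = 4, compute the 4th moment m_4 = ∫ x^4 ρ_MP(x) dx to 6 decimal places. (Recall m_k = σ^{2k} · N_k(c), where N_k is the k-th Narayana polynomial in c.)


E[X⁴] = σ⁸ (1 + 6c + 6c² + c³) (fourth MP moment). With σ² = 4 (so σ⁸ = 256) and c = 5/9 = 0.555556: E[X⁴] = 256 · (1 + 6·0.555556 + 6·(0.555556)² + (0.555556)³) = 256 · 6.356653.

So E[X^4] = 1627.303155.
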